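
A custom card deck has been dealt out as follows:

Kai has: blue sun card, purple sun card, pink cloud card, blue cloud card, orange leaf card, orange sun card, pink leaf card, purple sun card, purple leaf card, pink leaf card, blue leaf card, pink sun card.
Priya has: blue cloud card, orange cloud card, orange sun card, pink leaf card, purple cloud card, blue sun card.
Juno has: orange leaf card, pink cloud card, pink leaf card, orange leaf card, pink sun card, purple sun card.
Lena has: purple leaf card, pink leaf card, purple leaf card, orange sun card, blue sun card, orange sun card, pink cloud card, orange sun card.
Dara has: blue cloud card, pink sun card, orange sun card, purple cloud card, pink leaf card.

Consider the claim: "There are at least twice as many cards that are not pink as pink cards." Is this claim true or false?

True

There are 25 cards that are not pink.
There are 12 pink cards.
The claim requires 25 ≥ 2 × 12 = 24, which holds.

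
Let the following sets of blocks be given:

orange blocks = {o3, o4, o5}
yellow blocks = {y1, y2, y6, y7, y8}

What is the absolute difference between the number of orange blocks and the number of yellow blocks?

orange blocks: 3. yellow blocks: 5.
|3 − 5| = 5 − 3 = 2.

2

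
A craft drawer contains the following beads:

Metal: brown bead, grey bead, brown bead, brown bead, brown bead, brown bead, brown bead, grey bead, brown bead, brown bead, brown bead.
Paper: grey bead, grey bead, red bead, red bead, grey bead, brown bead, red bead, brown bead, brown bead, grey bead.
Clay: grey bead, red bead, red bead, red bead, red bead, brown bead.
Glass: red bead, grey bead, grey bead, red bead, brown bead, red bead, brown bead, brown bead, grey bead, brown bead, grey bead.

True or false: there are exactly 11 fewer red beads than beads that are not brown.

There are 10 red beads.
There are 21 beads that are not brown.
The claim requires 21 − 10 (= 11) to equal 11, which holds.

True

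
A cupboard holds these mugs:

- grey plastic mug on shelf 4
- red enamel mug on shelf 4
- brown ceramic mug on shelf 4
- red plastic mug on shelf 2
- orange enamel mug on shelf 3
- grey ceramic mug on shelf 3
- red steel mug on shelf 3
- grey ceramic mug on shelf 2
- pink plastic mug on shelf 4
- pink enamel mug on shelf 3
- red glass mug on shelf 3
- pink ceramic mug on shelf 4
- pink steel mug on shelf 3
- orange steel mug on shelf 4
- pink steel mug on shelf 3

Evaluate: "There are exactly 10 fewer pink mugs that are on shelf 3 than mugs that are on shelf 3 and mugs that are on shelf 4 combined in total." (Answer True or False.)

True

|pink mugs on shelf 3| = 3.
mugs on shelf 3: 7; mugs on shelf 4: 6; combined: 7 + 6 = 13.
The claim requires 13 − 3 (= 10) to equal 10, which holds.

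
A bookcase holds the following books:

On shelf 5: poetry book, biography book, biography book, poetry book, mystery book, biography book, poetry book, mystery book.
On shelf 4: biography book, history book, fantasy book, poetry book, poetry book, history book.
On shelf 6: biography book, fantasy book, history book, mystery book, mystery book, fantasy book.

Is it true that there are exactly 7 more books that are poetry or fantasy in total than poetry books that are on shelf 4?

False

books that are poetry or fantasy: 8.
poetry books on shelf 4: 2.
The claim requires 8 − 2 (= 6) to equal 7, which does not hold.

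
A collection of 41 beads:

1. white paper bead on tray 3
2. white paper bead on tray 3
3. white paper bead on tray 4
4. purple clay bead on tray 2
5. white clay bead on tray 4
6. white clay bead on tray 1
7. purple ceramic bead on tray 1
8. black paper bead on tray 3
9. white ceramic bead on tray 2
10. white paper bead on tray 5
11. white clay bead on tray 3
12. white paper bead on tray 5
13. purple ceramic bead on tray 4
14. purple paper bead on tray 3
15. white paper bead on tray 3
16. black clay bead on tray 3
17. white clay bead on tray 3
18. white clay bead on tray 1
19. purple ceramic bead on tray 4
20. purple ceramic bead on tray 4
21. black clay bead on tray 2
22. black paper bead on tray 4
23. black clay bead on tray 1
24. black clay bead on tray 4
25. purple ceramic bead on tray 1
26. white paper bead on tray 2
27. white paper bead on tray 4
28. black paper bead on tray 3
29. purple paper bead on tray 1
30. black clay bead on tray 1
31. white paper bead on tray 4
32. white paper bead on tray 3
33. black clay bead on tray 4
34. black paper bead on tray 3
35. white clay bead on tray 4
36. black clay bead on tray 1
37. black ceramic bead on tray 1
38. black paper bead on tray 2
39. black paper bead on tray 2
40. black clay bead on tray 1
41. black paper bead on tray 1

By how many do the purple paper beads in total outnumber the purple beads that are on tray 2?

purple paper beads: 2.
purple beads on tray 2: 1.
2 − 1 = 1.

1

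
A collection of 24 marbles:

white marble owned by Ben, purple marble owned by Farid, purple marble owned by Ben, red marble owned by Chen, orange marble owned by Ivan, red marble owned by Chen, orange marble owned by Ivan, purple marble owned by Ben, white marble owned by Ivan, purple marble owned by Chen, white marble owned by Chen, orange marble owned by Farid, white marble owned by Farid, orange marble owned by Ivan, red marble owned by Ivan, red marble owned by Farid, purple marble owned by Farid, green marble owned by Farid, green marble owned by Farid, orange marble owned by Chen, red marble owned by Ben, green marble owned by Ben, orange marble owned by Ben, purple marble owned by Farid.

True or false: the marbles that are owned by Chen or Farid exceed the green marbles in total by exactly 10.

True

|marbles owned by Chen or Farid| = 13.
|green marbles| = 3.
The claim requires 13 − 3 (= 10) to equal 10, which holds.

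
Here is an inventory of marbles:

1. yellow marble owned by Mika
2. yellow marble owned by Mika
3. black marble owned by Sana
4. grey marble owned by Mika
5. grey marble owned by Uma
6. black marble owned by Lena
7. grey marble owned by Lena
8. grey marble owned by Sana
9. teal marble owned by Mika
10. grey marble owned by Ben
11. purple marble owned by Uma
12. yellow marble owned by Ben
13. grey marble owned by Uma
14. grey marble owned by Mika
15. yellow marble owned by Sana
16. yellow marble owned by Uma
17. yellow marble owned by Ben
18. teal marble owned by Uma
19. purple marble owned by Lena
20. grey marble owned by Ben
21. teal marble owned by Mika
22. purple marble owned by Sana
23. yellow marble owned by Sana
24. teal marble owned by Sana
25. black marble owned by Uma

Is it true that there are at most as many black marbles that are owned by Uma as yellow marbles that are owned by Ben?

True

Count of black marbles owned by Uma: 1.
Count of yellow marbles owned by Ben: 2.
The claim requires 1 ≤ 2, which holds.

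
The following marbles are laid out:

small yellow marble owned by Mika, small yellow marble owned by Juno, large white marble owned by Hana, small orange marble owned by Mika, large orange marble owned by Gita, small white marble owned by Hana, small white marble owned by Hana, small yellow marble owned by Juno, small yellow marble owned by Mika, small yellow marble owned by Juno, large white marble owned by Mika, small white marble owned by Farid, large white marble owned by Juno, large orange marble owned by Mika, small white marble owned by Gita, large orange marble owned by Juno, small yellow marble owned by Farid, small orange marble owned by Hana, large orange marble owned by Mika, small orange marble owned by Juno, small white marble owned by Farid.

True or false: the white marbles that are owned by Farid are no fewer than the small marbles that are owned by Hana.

|white marbles owned by Farid| = 2.
|small marbles owned by Hana| = 3.
The claim requires 2 ≥ 3, which does not hold.

False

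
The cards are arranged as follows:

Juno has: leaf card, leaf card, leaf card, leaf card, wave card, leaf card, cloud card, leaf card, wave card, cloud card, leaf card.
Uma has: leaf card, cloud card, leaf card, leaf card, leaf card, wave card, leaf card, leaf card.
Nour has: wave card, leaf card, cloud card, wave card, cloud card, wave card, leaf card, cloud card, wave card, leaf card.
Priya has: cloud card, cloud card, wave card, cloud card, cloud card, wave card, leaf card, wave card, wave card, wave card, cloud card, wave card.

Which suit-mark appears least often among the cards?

Counts by suit-mark: leaf 17, wave 13, cloud 11.
The minimum is 11, held uniquely by cloud.

cloud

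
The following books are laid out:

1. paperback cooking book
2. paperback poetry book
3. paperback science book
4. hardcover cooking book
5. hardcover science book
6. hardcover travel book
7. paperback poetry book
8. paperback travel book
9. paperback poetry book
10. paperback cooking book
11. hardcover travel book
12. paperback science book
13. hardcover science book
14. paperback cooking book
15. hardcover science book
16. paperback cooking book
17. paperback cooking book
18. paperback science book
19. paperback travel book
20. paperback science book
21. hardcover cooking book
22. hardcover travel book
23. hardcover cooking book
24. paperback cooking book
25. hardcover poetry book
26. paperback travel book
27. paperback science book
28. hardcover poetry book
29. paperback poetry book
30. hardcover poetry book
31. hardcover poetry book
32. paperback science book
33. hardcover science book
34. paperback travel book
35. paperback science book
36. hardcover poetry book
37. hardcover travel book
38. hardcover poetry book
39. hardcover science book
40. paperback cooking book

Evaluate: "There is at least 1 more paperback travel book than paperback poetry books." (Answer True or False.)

|paperback travel books| = 4.
|paperback poetry books| = 4.
The claim requires 4 − 4 = 0 ≥ 1, which does not hold.

False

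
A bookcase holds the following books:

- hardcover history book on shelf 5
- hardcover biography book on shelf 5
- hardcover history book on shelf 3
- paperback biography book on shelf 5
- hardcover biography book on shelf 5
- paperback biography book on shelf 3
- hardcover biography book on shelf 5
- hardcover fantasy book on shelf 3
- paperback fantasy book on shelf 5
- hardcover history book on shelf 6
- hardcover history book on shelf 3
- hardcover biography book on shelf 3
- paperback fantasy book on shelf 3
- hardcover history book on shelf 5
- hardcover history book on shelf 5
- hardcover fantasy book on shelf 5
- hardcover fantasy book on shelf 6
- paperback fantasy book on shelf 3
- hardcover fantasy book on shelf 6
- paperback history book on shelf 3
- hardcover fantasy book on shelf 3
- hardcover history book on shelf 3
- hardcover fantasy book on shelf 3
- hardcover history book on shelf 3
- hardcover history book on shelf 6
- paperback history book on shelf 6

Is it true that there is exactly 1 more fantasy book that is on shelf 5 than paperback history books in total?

|fantasy books on shelf 5| = 2.
|paperback history books| = 2.
The claim requires 2 − 2 (= 0) to equal 1, which does not hold.

False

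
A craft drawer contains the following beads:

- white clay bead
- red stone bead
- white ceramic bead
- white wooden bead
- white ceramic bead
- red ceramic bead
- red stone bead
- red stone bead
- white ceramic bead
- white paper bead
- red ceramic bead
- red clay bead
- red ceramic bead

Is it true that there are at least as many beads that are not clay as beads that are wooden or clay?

True

|beads that are not clay| = 11.
|beads that are wooden or clay| = 3.
The claim requires 11 ≥ 3, which holds.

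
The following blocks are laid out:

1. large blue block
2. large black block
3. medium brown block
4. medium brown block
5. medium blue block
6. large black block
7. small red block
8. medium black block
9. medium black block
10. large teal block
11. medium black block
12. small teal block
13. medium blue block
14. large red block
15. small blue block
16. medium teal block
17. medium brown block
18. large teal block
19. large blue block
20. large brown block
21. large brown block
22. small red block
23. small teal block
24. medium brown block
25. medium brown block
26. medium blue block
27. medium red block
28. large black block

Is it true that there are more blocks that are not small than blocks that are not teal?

False

There are 23 blocks that are not small.
There are 23 blocks that are not teal.
The claim requires 23 > 23, which does not hold.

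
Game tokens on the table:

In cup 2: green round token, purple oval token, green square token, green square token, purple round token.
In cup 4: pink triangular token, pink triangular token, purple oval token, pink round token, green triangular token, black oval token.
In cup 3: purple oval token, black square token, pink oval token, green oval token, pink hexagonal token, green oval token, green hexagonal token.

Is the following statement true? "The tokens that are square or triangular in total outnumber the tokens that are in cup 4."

False

|tokens that are square or triangular| = 6.
|tokens in cup 4| = 6.
The claim requires 6 > 6, which does not hold.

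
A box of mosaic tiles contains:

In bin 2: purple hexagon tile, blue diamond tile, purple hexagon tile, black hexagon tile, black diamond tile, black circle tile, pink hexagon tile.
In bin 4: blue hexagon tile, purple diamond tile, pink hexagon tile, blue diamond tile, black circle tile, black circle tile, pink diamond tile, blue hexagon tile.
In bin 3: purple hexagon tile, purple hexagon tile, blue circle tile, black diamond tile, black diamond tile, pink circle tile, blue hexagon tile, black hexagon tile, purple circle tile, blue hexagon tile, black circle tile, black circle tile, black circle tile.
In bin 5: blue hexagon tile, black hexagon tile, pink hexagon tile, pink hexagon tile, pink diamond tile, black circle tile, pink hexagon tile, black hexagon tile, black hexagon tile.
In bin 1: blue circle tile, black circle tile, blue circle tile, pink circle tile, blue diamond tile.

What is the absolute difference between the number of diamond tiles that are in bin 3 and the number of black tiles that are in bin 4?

0

diamond tiles in bin 3: 2. black tiles in bin 4: 2.
|2 − 2| = 2 − 2 = 0.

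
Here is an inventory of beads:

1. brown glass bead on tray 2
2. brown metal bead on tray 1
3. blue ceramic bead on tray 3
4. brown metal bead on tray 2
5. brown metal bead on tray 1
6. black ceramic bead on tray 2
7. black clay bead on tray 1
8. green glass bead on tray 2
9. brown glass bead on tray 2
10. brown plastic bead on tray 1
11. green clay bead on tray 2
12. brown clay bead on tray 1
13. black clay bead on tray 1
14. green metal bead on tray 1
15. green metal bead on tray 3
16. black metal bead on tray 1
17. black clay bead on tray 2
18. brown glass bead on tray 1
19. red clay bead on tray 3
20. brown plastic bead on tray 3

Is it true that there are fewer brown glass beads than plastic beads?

False

brown glass beads: 3.
plastic beads: 2.
The claim requires 3 < 2, which does not hold.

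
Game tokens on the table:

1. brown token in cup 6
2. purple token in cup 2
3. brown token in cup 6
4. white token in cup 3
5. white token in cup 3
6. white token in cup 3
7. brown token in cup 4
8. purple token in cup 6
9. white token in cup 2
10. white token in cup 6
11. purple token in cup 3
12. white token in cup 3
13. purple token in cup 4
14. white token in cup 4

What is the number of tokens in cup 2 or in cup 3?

7

in cup 2: 2; in cup 3: 5; together 2 + 5 = 7.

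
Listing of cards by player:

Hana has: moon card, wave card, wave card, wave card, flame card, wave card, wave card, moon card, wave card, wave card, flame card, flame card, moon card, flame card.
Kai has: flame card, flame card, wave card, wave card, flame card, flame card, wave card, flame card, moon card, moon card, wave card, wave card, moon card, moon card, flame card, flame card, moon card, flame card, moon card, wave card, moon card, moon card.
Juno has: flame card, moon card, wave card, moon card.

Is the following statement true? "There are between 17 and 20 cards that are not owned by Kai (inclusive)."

True

Count of cards that are not owned by Kai: 18.
The claim requires 17 ≤ 18 ≤ 20, which holds.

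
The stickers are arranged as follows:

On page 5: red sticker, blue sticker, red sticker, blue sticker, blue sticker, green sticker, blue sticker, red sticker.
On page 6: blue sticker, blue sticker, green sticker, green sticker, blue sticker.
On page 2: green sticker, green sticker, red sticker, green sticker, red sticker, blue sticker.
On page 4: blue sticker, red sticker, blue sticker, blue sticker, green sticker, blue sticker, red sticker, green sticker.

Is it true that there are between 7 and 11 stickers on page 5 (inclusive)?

True

|stickers on page 5| = 8.
The claim requires 7 ≤ 8 ≤ 11, which holds.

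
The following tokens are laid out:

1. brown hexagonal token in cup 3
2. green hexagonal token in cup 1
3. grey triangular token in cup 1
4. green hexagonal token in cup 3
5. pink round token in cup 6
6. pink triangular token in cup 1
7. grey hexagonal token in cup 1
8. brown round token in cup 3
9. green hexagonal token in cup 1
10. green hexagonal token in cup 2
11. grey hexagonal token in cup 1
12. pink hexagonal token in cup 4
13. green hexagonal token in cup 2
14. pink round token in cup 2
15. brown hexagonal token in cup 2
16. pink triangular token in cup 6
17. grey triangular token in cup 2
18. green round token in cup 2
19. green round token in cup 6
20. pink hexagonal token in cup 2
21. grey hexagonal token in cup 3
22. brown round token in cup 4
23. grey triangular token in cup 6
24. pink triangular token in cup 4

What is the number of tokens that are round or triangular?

round: 6; triangular: 6; together 6 + 6 = 12.

12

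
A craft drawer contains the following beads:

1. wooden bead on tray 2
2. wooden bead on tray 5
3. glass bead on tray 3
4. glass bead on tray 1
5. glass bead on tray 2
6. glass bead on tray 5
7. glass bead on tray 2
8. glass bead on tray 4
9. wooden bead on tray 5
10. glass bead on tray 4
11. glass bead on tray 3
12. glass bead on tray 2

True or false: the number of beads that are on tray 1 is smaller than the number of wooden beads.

True

There is 1 bead on tray 1.
There are 3 wooden beads.
The claim requires 1 < 3, which holds.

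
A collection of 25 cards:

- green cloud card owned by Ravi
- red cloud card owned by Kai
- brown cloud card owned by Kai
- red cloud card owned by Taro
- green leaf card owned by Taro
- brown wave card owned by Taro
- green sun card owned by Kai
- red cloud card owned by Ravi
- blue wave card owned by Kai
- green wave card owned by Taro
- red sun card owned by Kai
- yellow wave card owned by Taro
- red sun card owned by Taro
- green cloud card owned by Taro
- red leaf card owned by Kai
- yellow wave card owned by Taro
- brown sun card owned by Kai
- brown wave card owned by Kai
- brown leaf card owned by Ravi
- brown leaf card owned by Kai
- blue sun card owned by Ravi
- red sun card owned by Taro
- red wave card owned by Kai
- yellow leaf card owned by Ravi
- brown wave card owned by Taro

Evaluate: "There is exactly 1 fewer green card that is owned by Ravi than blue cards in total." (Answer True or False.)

Count of green cards owned by Ravi: 1.
There are 2 blue cards.
The claim requires 2 − 1 (= 1) to equal 1, which holds.

True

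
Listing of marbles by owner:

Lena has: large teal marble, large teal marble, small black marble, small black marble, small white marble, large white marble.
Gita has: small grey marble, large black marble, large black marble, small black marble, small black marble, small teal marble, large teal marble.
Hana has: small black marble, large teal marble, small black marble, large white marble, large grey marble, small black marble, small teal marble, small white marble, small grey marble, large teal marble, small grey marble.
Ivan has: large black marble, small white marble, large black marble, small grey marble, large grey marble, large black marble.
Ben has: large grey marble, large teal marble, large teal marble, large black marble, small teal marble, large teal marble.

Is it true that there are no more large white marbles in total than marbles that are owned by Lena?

large white marbles: 2.
marbles owned by Lena: 6.
The claim requires 2 ≤ 6, which holds.

True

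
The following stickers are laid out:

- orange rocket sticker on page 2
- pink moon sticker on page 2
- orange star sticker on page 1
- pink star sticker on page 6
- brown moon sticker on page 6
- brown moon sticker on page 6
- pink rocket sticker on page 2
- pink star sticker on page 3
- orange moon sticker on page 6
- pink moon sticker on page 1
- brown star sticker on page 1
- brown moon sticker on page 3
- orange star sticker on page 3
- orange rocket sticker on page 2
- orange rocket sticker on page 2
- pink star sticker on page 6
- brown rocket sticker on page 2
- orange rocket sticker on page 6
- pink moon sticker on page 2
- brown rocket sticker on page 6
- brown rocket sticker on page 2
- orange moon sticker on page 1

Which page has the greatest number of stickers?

Counts by page: page 2→8, page 6→7, page 1→4, page 3→3.
The maximum is 8, held uniquely by page 2.

page 2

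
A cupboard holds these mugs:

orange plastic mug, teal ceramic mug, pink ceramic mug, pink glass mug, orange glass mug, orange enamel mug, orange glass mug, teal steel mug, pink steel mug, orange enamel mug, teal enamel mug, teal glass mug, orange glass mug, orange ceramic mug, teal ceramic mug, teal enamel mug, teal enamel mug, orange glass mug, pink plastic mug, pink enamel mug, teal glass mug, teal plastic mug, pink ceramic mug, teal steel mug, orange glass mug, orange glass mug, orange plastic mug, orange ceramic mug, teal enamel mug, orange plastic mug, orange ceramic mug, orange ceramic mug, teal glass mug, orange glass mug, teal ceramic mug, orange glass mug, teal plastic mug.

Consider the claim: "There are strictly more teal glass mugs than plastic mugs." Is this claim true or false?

There are 3 teal glass mugs.
There are 6 plastic mugs.
The claim requires 3 > 6, which does not hold.

False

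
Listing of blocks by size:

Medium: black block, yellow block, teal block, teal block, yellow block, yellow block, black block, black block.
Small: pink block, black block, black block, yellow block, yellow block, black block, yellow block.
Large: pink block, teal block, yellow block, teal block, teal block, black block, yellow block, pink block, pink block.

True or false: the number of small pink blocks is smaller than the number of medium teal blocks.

There is 1 small pink block.
There are 2 medium teal blocks.
The claim requires 1 < 2, which holds.

True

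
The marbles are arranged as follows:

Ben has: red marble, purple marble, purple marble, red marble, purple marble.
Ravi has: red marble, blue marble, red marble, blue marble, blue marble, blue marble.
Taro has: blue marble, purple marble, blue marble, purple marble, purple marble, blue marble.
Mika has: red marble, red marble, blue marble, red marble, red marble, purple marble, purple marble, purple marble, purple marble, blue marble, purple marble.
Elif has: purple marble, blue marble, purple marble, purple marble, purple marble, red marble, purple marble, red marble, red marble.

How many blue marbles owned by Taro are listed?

3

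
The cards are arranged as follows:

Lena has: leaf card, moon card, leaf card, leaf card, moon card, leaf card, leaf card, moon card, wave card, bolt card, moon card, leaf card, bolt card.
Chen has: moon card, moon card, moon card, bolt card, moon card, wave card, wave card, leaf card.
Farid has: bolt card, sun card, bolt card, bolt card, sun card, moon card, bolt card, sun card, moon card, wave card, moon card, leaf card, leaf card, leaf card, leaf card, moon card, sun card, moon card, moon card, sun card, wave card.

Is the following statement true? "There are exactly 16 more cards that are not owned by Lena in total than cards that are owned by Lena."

True

Count of cards that are not owned by Lena: 29.
Count of cards owned by Lena: 13.
The claim requires 29 − 13 (= 16) to equal 16, which holds.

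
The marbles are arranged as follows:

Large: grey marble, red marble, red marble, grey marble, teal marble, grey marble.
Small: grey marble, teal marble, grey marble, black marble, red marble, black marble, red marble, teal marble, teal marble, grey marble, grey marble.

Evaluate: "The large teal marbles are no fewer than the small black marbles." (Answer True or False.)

|large teal marbles| = 1.
|small black marbles| = 2.
The claim requires 1 ≥ 2, which does not hold.

False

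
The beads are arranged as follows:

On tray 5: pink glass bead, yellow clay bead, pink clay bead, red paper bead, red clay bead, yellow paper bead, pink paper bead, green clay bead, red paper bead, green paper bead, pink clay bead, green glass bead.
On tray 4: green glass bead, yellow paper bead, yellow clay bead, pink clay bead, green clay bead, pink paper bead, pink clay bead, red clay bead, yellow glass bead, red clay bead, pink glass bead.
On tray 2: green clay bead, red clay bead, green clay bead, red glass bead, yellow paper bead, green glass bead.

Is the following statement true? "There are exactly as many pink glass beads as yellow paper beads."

|pink glass beads| = 2.
|yellow paper beads| = 3.
The claim requires 2 = 3, which does not hold.

False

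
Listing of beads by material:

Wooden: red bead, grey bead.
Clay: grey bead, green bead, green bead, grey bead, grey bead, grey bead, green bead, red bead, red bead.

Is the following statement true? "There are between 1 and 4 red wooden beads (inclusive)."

True

|red wooden beads| = 1.
The claim requires 1 ≤ 1 ≤ 4, which holds.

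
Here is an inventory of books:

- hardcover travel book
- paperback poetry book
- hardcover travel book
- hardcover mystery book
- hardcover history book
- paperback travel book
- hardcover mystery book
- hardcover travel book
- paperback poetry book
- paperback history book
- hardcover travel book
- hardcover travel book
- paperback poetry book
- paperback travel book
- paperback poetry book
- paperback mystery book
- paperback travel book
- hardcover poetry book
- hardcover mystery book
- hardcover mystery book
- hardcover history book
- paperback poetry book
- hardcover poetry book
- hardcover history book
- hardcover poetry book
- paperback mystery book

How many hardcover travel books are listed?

5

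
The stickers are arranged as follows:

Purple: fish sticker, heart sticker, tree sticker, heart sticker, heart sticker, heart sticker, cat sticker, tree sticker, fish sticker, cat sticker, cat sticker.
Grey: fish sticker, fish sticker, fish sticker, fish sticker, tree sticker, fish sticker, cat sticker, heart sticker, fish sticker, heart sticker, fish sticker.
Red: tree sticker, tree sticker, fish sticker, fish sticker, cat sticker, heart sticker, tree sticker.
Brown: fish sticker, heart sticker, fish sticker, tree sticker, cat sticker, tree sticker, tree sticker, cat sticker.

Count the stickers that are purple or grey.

grey: 11; purple: 11; together 11 + 11 = 22.

22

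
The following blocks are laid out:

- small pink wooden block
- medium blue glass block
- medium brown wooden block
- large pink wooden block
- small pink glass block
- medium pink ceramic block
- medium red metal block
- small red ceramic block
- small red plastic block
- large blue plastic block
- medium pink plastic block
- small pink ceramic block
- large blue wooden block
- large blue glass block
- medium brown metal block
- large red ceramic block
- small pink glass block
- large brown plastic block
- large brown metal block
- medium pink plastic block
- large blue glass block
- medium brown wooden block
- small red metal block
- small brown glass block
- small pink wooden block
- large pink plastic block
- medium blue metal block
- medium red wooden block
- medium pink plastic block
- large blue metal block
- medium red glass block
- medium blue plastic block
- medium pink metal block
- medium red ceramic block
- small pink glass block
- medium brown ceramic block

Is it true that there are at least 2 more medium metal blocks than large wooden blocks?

True

There are 4 medium metal blocks.
There are 2 large wooden blocks.
The claim requires 4 − 2 = 2 ≥ 2, which holds.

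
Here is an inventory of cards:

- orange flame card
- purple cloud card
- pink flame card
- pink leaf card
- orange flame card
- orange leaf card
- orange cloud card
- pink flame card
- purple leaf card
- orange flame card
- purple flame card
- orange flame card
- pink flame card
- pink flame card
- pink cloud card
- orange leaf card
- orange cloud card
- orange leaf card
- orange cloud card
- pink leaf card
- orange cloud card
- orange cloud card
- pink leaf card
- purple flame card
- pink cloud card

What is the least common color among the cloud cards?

Counts by color (restricted to cloud cards): orange 5, pink 2, purple 1.
The minimum is 1, held uniquely by purple.

purple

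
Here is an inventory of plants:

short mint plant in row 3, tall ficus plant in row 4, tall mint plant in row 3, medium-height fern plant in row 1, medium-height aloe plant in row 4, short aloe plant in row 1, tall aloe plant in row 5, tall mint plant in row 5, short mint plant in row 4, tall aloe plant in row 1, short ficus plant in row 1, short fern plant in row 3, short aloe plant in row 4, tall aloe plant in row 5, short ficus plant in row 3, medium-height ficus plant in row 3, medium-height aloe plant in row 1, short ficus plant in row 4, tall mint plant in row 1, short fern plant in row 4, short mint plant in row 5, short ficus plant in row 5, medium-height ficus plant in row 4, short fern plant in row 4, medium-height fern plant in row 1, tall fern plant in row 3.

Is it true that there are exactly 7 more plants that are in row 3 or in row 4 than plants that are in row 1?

True

plants in row 3 or in row 4: 14.
plants in row 1: 7.
The claim requires 14 − 7 (= 7) to equal 7, which holds.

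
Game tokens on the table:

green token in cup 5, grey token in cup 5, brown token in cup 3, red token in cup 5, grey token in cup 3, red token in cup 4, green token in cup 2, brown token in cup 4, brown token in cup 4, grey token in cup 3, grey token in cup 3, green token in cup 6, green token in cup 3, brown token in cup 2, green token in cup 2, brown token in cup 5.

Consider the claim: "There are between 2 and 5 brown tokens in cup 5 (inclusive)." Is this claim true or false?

False

|brown tokens in cup 5| = 1.
The claim requires 2 ≤ 1 ≤ 5, which does not hold.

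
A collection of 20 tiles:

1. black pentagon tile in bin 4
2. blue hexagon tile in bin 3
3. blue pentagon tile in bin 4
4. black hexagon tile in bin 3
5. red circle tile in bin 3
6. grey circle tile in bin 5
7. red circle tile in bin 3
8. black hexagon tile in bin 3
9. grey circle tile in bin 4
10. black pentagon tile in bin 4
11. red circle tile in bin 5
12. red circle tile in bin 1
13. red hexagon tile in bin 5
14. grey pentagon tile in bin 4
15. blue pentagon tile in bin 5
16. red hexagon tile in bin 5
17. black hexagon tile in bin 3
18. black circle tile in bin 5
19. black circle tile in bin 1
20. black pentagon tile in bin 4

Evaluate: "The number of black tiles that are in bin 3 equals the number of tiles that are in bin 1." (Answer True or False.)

False

|black tiles in bin 3| = 3.
|tiles in bin 1| = 2.
The claim requires 3 = 2, which does not hold.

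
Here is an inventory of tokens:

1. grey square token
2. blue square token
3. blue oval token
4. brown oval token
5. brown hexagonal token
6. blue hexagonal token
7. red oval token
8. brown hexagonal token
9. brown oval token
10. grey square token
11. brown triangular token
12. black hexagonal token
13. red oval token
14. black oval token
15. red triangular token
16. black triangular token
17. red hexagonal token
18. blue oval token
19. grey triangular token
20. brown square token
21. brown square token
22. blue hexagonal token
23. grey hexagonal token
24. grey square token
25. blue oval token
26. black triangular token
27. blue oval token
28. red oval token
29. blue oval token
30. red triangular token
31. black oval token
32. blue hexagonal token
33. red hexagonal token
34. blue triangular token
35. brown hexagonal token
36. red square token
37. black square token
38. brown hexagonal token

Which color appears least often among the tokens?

grey

Counts by color: blue 10, brown 9, red 8, black 6, grey 5.
The minimum is 5, held uniquely by grey.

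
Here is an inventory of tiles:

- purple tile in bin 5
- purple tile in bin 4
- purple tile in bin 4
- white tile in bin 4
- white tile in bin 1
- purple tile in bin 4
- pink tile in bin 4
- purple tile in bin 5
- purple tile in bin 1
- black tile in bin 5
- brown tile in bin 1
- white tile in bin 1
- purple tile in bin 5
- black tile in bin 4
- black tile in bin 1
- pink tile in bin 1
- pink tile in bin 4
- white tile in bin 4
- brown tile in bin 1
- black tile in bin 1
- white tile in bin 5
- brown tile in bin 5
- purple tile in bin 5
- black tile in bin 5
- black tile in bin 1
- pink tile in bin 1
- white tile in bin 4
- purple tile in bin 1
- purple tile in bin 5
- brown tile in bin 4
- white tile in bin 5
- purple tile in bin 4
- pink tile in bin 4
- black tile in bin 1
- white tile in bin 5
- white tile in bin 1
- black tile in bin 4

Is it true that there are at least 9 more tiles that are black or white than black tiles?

There are 17 tiles that are black or white.
There are 8 black tiles.
The claim requires 17 − 8 = 9 ≥ 9, which holds.

True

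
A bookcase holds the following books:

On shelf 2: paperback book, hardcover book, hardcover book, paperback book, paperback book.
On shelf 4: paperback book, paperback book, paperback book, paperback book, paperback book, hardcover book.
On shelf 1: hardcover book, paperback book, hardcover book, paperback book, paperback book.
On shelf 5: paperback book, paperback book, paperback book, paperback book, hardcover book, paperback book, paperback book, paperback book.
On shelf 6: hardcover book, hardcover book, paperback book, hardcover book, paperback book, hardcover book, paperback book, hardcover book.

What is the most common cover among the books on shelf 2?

Counts by cover (restricted to books on shelf 2): paperback 3, hardcover 2.
The maximum is 3, held uniquely by paperback.

paperback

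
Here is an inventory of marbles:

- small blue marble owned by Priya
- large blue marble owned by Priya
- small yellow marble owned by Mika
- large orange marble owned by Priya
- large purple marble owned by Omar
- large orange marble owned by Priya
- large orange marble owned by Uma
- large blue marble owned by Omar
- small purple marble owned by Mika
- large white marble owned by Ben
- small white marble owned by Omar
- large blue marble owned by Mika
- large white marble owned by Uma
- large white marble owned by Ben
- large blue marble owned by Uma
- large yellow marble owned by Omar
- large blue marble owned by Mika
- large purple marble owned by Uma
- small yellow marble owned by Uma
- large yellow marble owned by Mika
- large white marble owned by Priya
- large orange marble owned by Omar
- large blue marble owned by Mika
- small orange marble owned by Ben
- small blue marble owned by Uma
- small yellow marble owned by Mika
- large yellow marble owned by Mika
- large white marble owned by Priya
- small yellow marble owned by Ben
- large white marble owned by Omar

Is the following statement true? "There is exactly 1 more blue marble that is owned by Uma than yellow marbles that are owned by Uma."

True

|blue marbles owned by Uma| = 2.
|yellow marbles owned by Uma| = 1.
The claim requires 2 − 1 (= 1) to equal 1, which holds.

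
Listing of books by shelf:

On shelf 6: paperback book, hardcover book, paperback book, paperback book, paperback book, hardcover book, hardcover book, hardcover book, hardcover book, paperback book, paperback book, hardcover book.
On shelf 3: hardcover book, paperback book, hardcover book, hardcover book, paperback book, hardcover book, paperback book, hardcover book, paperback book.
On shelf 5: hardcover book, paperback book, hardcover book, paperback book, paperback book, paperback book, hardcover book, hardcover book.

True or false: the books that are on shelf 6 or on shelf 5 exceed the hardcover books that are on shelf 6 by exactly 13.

False

|books on shelf 6 or on shelf 5| = 20.
|hardcover books on shelf 6| = 6.
The claim requires 20 − 6 (= 14) to equal 13, which does not hold.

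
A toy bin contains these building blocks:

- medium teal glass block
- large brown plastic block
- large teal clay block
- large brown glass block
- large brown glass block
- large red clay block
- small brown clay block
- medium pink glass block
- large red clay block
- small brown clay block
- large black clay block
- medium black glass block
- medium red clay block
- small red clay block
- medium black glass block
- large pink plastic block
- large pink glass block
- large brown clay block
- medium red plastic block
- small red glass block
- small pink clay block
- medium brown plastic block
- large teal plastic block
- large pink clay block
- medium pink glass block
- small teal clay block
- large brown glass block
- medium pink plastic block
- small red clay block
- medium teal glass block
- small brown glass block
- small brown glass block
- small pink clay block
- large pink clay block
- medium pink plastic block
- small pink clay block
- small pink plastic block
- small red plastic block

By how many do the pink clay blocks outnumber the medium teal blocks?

pink clay blocks: 5.
medium teal blocks: 2.
5 − 2 = 3.

3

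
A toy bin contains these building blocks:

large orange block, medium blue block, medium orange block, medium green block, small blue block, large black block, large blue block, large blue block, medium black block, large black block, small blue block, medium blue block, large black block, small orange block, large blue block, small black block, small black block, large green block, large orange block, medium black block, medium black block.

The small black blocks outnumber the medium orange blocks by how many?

1

small black blocks: 2.
medium orange blocks: 1.
2 − 1 = 1.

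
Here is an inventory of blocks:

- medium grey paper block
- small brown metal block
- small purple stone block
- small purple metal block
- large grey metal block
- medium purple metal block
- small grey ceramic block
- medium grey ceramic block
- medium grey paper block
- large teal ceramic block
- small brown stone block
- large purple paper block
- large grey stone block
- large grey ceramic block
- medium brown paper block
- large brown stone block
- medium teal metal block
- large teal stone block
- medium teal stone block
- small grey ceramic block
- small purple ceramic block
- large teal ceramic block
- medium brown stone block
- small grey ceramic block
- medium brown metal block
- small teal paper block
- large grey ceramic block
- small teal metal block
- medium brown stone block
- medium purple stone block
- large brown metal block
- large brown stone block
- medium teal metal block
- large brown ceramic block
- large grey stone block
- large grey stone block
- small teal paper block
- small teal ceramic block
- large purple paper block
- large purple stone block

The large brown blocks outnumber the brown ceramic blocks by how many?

3

large brown blocks: 4.
brown ceramic blocks: 1.
4 − 1 = 3.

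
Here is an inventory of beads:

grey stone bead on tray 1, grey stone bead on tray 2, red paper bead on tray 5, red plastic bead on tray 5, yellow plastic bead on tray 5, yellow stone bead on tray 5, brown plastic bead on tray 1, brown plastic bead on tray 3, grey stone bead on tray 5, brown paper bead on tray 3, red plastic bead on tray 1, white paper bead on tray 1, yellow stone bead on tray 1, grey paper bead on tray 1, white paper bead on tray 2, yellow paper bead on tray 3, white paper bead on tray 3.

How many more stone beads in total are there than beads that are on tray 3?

1

stone beads: 5.
beads on tray 3: 4.
5 − 4 = 1.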